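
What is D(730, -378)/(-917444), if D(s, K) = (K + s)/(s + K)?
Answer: -1/917444 ≈ -1.0900e-6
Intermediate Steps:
D(s, K) = 1 (D(s, K) = (K + s)/(K + s) = 1)
D(730, -378)/(-917444) = 1/(-917444) = 1*(-1/917444) = -1/917444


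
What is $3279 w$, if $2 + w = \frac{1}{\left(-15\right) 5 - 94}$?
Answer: $- \frac{1111581}{169} \approx -6577.4$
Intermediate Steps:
$w = - \frac{339}{169}$ ($w = -2 + \frac{1}{\left(-15\right) 5 - 94} = -2 + \frac{1}{-75 - 94} = -2 + \frac{1}{-169} = -2 - \frac{1}{169} = - \frac{339}{169} \approx -2.0059$)
$3279 w = 3279 \left(- \frac{339}{169}\right) = - \frac{1111581}{169}$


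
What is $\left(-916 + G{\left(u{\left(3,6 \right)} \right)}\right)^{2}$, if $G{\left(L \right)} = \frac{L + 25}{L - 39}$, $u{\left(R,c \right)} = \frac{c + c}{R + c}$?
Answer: $\frac{10730266569}{12769} \approx 8.4034 \cdot 10^{5}$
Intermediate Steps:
$u{\left(R,c \right)} = \frac{2 c}{R + c}$
$G{\left(L \right)} = \frac{25 + L}{-39 + L}$
$\left(-916 + G{\left(u{\left(3,6 \right)} \right)}\right)^{2} = \left(-916 + \frac{25 + 2 \cdot 6 \frac{1}{3 + 6}}{-39 + 2 \cdot 6 \frac{1}{3 + 6}}\right)^{2} = \left(-916 + \frac{25 + 2 \cdot 6 \cdot \frac{1}{9}}{-39 + 2 \cdot 6 \cdot \frac{1}{9}}\right)^{2} = \left(-916 + \frac{25 + \frac{4}{3}}{-39 + \frac{4}{3}}\right)^{2} = \left(-916 + \frac{1}{- \frac{113}{3}} \cdot \frac{79}{3}\right)^{2} = \left(-916 - \frac{79}{113}\right)^{2} = \left(- \frac{103587}{113}\right)^{2} = \frac{10730266569}{12769}$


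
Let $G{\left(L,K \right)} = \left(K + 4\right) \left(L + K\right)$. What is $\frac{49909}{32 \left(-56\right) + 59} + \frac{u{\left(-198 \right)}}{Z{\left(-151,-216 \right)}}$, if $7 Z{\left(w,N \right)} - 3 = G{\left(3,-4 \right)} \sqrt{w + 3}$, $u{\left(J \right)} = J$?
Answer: $0$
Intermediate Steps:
$G{\left(L,K \right)} = \left(4 + K\right) \left(K + L\right)$
$Z{\left(w,N \right)} = \frac{3}{7}$ ($Z{\left(w,N \right)} = \frac{3}{7} + \frac{\left(\left(-4\right)^{2} + 4 \left(-4\right) + 4 \cdot 3 - 12\right) \sqrt{w + 3}}{7} = \frac{3}{7} + \frac{\left(16 - 16 + 12 - 12\right) \sqrt{3 + w}}{7} = \frac{3}{7} + \frac{0 \sqrt{3 + w}}{7} = \frac{3}{7} + \frac{1}{7} \cdot 0 = \frac{3}{7} + 0 = \frac{3}{7}$)
$\frac{49909}{32 \left(-56\right) + 59} + \frac{u{\left(-198 \right)}}{Z{\left(-151,-216 \right)}} = \frac{49909}{32 \left(-56\right) + 59} - \frac{198}{\frac{3}{7}} = \frac{49909}{-1792 + 59} - 462 = \frac{49909}{-1733} - 462 = 49909 \left(- \frac{1}{1733}\right) - 462 = - \frac{49909}{1733} - 462 = - \frac{850555}{1733}$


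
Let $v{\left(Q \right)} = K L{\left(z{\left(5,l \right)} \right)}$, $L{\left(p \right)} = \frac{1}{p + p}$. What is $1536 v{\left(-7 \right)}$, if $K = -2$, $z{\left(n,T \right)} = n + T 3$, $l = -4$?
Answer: $\frac{1536}{7} \approx 219.43$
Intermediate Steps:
$z{\left(n,T \right)} = n + 3 T$
$L{\left(p \right)} = \frac{1}{2 p}$
$v{\left(Q \right)} = \frac{1}{7}$ ($v{\left(Q \right)} = - 2 \frac{1}{2 \left(5 + 3 \left(-4\right)\right)} = - 2 \frac{1}{2 \left(5 - 12\right)} = - 2 \frac{1}{2 \left(-7\right)} = - 2 \cdot \frac{1}{2} \left(- \frac{1}{7}\right) = \left(-2\right) \left(- \frac{1}{14}\right) = \frac{1}{7}$)
$1536 v{\left(-7 \right)} = 1536 \cdot \frac{1}{7} = \frac{1536}{7}$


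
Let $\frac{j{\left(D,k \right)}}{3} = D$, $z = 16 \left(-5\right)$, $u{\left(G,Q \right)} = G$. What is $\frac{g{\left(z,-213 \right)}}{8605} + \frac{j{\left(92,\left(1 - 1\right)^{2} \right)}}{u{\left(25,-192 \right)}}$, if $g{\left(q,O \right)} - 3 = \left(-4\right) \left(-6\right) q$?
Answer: $\frac{465411}{43025} \approx 10.817$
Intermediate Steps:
$z = -80$
$j{\left(D,k \right)} = 3 D$
$g{\left(q,O \right)} = 3 + 24 q$ ($g{\left(q,O \right)} = 3 + \left(-4\right) \left(-6\right) q = 3 + 24 q$)
$\frac{g{\left(z,-213 \right)}}{8605} + \frac{j{\left(92,\left(1 - 1\right)^{2} \right)}}{u{\left(25,-192 \right)}} = \frac{3 + 24 \left(-80\right)}{8605} + \frac{3 \cdot 92}{25} = \left(3 - 1920\right) \frac{1}{8605} + 276 \cdot \frac{1}{25} = \left(-1917\right) \frac{1}{8605} + \frac{276}{25} = - \frac{1917}{8605} + \frac{276}{25} = \frac{465411}{43025}$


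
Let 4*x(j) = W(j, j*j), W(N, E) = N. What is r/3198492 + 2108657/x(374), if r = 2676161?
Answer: 1226322321145/54374364 ≈ 22553.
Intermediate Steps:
x(j) = j/4
r/3198492 + 2108657/x(374) = 2676161/3198492 + 2108657/(((¼)*374)) = 2676161*(1/3198492) + 2108657/(187/2) = 2676161/3198492 + 2108657*(2/187) = 2676161/3198492 + 4217314/187 = 1226322321145/54374364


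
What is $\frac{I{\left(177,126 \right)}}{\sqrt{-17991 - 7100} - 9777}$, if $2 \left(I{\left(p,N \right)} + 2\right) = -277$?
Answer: $\frac{2747337}{191229640} + \frac{281 i \sqrt{25091}}{191229640} \approx 0.014367 + 0.00023276 i$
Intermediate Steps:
$I{\left(p,N \right)} = - \frac{281}{2}$ ($I{\left(p,N \right)} = -2 + \frac{1}{2} \left(-277\right) = -2 - \frac{277}{2} = - \frac{281}{2}$)
$\frac{I{\left(177,126 \right)}}{\sqrt{-17991 - 7100} - 9777} = - \frac{281}{2 \left(\sqrt{-17991 - 7100} - 9777\right)} = - \frac{281}{2 \left(\sqrt{-25091} - 9777\right)} = - \frac{281}{2 \left(i \sqrt{25091} - 9777\right)} = - \frac{281}{2 \left(-9777 + i \sqrt{25091}\right)}$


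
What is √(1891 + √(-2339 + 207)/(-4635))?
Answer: √(4513864275 - 1030*I*√533)/1545 ≈ 43.486 - 0.00011454*I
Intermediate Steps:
√(1891 + √(-2339 + 207)/(-4635)) = √(1891 + √(-2132)*(-1/4635)) = √(1891 + (2*I*√533)*(-1/4635)) = √(1891 - 2*I*√533/4635)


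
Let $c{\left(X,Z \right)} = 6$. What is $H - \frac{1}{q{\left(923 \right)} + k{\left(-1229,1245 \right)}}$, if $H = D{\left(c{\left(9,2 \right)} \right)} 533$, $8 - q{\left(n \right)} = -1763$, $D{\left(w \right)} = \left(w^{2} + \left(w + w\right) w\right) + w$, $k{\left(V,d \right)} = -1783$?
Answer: $\frac{729145}{12} \approx 60762.0$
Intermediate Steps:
$D{\left(w \right)} = w + 3 w^{2}$ ($D{\left(w \right)} = \left(w^{2} + 2 w w\right) + w = \left(w^{2} + 2 w^{2}\right) + w = 3 w^{2} + w = w + 3 w^{2}$)
$q{\left(n \right)} = 1771$ ($q{\left(n \right)} = 8 - -1763 = 8 + 1763 = 1771$)
$H = 60762$ ($H = 6 \left(1 + 3 \cdot 6\right) 533 = 6 \left(1 + 18\right) 533 = 6 \cdot 19 \cdot 533 = 114 \cdot 533 = 60762$)
$H - \frac{1}{q{\left(923 \right)} + k{\left(-1229,1245 \right)}} = 60762 - \frac{1}{1771 - 1783} = 60762 - \frac{1}{-12} = 60762 - - \frac{1}{12} = 60762 + \frac{1}{12} = \frac{729145}{12}$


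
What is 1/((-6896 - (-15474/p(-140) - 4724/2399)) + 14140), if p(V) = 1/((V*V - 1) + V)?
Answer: 2399/722376832914 ≈ 3.3210e-9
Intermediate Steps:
p(V) = 1/(-1 + V + V²) (p(V) = 1/((V² - 1) + V) = 1/((-1 + V²) + V) = 1/(-1 + V + V²))
1/((-6896 - (-15474/p(-140) - 4724/2399)) + 14140) = 1/((-6896 - (-15474/(1/(-1 - 140 + (-140)²)) - 4724/2399)) + 14140) = 1/((-6896 - (-15474/(1/(-1 - 140 + 19600)) - 4724*1/2399)) + 14140) = 1/((-6896 - (-15474/(1/19459) - 4724/2399)) + 14140) = 1/((-6896 - (-15474/1/19459 - 4724/2399)) + 14140) = 1/((-6896 - (-15474*19459 - 4724/2399)) + 14140) = 1/((-6896 - (-301108566 - 4724/2399)) + 14140) = 1/((-6896 - 1*(-722359454558/2399)) + 14140) = 1/((-6896 + 722359454558/2399) + 14140) = 1/(722342911054/2399 + 14140) = 1/(722376832914/2399) = 2399/722376832914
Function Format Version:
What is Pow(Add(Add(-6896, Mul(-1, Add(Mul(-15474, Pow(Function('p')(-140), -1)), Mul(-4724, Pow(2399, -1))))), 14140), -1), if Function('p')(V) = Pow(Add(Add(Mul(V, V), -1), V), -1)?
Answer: Rational(2399, 722376832914) ≈ 3.3210e-9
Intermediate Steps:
Function('p')(V) = Pow(Add(-1, V, Pow(V, 2)), -1) (Function('p')(V) = Pow(Add(Add(Pow(V, 2), -1), V), -1) = Pow(Add(Add(-1, Pow(V, 2)), V), -1) = Pow(Add(-1, V, Pow(V, 2)), -1))
Pow(Add(Add(-6896, Mul(-1, Add(Mul(-15474, Pow(Function('p')(-140), -1)), Mul(-4724, Pow(2399, -1))))), 14140), -1) = Pow(Add(Add(-6896, Mul(-1, Add(Mul(-15474, Pow(Pow(Add(-1, -140, Pow(-140, 2)), -1), -1)), Mul(-4724, Pow(2399, -1))))), 14140), -1) = Pow(Add(Add(-6896, Mul(-1, Add(Mul(-15474, Pow(Pow(Add(-1, -140, 19600), -1), -1)), Mul(-4724, Rational(1, 2399))))), 14140), -1) = Pow(Add(Add(-6896, Mul(-1, Add(Mul(-15474, Pow(Pow(19459, -1), -1)), Rational(-4724, 2399)))), 14140), -1) = Pow(Add(Add(-6896, Mul(-1, Add(Mul(-15474, Pow(Rational(1, 19459), -1)), Rational(-4724, 2399)))), 14140), -1) = Pow(Add(Add(-6896, Mul(-1, Add(Mul(-15474, 19459), Rational(-4724, 2399)))), 14140), -1) = Pow(Add(Add(-6896, Mul(-1, Add(-301108566, Rational(-4724, 2399)))), 14140), -1) = Pow(Add(Add(-6896, Mul(-1, Rational(-722359454558, 2399))), 14140), -1) = Pow(Add(Add(-6896, Rational(722359454558, 2399)), 14140), -1) = Pow(Add(Rational(722342911054, 2399), 14140), -1) = Pow(Rational(722376832914, 2399), -1) = Rational(2399, 722376832914)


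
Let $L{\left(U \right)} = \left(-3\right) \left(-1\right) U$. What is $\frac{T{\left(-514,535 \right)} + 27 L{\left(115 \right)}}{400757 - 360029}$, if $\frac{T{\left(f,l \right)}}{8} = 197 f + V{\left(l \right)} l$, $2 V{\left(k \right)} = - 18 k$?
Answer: $- \frac{21408949}{40728} \approx -525.66$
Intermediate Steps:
$V{\left(k \right)} = - 9 k$ ($V{\left(k \right)} = \frac{\left(-18\right) k}{2} = - 9 k$)
$T{\left(f,l \right)} = - 72 l^{2} + 1576 f$ ($T{\left(f,l \right)} = 8 \left(197 f + - 9 l l\right) = 8 \left(197 f - 9 l^{2}\right) = 8 \left(- 9 l^{2} + 197 f\right) = - 72 l^{2} + 1576 f$)
$L{\left(U \right)} = 3 U$
$\frac{T{\left(-514,535 \right)} + 27 L{\left(115 \right)}}{400757 - 360029} = \frac{\left(- 72 \cdot 535^{2} + 1576 \left(-514\right)\right) + 27 \cdot 3 \cdot 115}{400757 - 360029} = \frac{\left(\left(-72\right) 286225 - 810064\right) + 27 \cdot 345}{40728} = \left(\left(-20608200 - 810064\right) + 9315\right) \frac{1}{40728} = \left(-21418264 + 9315\right) \frac{1}{40728} = \left(-21408949\right) \frac{1}{40728} = - \frac{21408949}{40728}$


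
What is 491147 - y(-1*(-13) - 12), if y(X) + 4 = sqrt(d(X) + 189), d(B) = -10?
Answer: 491151 - sqrt(179) ≈ 4.9114e+5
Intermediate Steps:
y(X) = -4 + sqrt(179) (y(X) = -4 + sqrt(-10 + 189) = -4 + sqrt(179))
491147 - y(-1*(-13) - 12) = 491147 - (-4 + sqrt(179)) = 491147 + (4 - sqrt(179)) = 491151 - sqrt(179)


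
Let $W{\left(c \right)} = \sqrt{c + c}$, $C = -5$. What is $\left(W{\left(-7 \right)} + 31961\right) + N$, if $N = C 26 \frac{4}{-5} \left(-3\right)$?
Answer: $31649 + i \sqrt{14} \approx 31649.0 + 3.7417 i$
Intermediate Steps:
$N = -312$ ($N = \left(-5\right) 26 \frac{4}{-5} \left(-3\right) = - 130 \cdot 4 \left(- \frac{1}{5}\right) \left(-3\right) = - 130 \left(\left(- \frac{4}{5}\right) \left(-3\right)\right) = \left(-130\right) \frac{12}{5} = -312$)
$W{\left(c \right)} = \sqrt{2} \sqrt{c}$ ($W{\left(c \right)} = \sqrt{2 c} = \sqrt{2} \sqrt{c}$)
$\left(W{\left(-7 \right)} + 31961\right) + N = \left(\sqrt{2} \sqrt{-7} + 31961\right) - 312 = \left(\sqrt{2} i \sqrt{7} + 31961\right) - 312 = \left(i \sqrt{14} + 31961\right) - 312 = \left(31961 + i \sqrt{14}\right) - 312 = 31649 + i \sqrt{14}$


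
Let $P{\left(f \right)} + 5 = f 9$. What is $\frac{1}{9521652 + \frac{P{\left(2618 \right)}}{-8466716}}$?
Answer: $\frac{8466716}{80617123311275} \approx 1.0502 \cdot 10^{-7}$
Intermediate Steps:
$P{\left(f \right)} = -5 + 9 f$ ($P{\left(f \right)} = -5 + f 9 = -5 + 9 f$)
$\frac{1}{9521652 + \frac{P{\left(2618 \right)}}{-8466716}} = \frac{1}{9521652 + \frac{-5 + 9 \cdot 2618}{-8466716}} = \frac{1}{9521652 + \left(-5 + 23562\right) \left(- \frac{1}{8466716}\right)} = \frac{1}{9521652 + 23557 \left(- \frac{1}{8466716}\right)} = \frac{1}{9521652 - \frac{23557}{8466716}} = \frac{1}{\frac{80617123311275}{8466716}} = \frac{8466716}{80617123311275}$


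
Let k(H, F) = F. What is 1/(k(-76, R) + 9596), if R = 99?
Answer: 1/9695 ≈ 0.00010315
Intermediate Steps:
1/(k(-76, R) + 9596) = 1/(99 + 9596) = 1/9695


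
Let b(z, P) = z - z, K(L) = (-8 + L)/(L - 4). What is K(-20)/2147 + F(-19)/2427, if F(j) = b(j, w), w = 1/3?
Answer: 7/12882 ≈ 0.00054339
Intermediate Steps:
w = ⅓ ≈ 0.33333
K(L) = (-8 + L)/(-4 + L)
b(z, P) = 0
F(j) = 0
K(-20)/2147 + F(-19)/2427 = ((-8 - 20)/(-4 - 20))/2147 + 0/2427 = (-28/(-24))*(1/2147) + 0*(1/2427) = -1/24*(-28)*(1/2147) + 0 = (7/6)*(1/2147) + 0 = 7/12882 + 0 = 7/12882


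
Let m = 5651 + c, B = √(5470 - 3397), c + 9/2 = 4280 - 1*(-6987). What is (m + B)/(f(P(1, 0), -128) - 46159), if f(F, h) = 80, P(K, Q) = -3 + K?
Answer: -33827/92158 - √2073/46079 ≈ -0.36804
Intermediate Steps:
c = 22525/2 (c = -9/2 + (4280 - 1*(-6987)) = -9/2 + (4280 + 6987) = -9/2 + 11267 = 22525/2 ≈ 11263.)
B = √2073 ≈ 45.530
m = 33827/2 (m = 5651 + 22525/2 = 33827/2 ≈ 16914.)
(m + B)/(f(P(1, 0), -128) - 46159) = (33827/2 + √2073)/(80 - 46159) = (33827/2 + √2073)/(-46079) = (33827/2 + √2073)*(-1/46079) = -33827/92158 - √2073/46079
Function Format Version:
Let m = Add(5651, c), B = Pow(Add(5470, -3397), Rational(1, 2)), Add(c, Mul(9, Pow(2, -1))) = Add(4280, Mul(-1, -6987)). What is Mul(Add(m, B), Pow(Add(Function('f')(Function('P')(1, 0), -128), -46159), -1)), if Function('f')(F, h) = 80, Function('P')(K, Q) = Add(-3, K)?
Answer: Add(Rational(-33827, 92158), Mul(Rational(-1, 46079), Pow(2073, Rational(1, 2)))) ≈ -0.36804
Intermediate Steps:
c = Rational(22525, 2) (c = Add(Rational(-9, 2), Add(4280, Mul(-1, -6987))) = Add(Rational(-9, 2), Add(4280, 6987)) = Add(Rational(-9, 2), 11267) = Rational(22525, 2) ≈ 11263.)
B = Pow(2073, Rational(1, 2)) ≈ 45.530
m = Rational(33827, 2) (m = Add(5651, Rational(22525, 2)) = Rational(33827, 2) ≈ 16914.)
Mul(Add(m, B), Pow(Add(Function('f')(Function('P')(1, 0), -128), -46159), -1)) = Mul(Add(Rational(33827, 2), Pow(2073, Rational(1, 2))), Pow(Add(80, -46159), -1)) = Mul(Add(Rational(33827, 2), Pow(2073, Rational(1, 2))), Pow(-46079, -1)) = Mul(Add(Rational(33827, 2), Pow(2073, Rational(1, 2))), Rational(-1, 46079)) = Add(Rational(-33827, 92158), Mul(Rational(-1, 46079), Pow(2073, Rational(1, 2))))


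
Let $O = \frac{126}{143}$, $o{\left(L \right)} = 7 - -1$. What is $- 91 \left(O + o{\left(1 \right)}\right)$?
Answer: $- \frac{8890}{11} \approx -808.18$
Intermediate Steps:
$o{\left(L \right)} = 8$ ($o{\left(L \right)} = 7 + 1 = 8$)
$O = \frac{126}{143}$ ($O = 126 \cdot \frac{1}{143} = \frac{126}{143} \approx 0.88112$)
$- 91 \left(O + o{\left(1 \right)}\right) = - 91 \left(\frac{126}{143} + 8\right) = \left(-91\right) \frac{1270}{143} = - \frac{8890}{11}$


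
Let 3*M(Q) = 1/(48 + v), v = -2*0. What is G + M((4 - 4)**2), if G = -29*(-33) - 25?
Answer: 134209/144 ≈ 932.01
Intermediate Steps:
G = 932 (G = 957 - 25 = 932)
v = 0
M(Q) = 1/144 (M(Q) = 1/(3*(48 + 0)) = (1/3)/48 = (1/3)*(1/48) = 1/144)
G + M((4 - 4)**2) = 932 + 1/144 = 134209/144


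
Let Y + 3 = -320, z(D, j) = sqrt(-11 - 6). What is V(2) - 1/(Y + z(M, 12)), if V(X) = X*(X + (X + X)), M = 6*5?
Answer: 73675/6138 + I*sqrt(17)/104346 ≈ 12.003 + 3.9514e-5*I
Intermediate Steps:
M = 30
z(D, j) = I*sqrt(17) (z(D, j) = sqrt(-17) = I*sqrt(17))
V(X) = 3*X**2 (V(X) = X*(X + 2*X) = X*(3*X) = 3*X**2)
Y = -323 (Y = -3 - 320 = -323)
V(2) - 1/(Y + z(M, 12)) = 3*2**2 - 1/(-323 + I*sqrt(17)) = 3*4 - 1/(-323 + I*sqrt(17)) = 12 - 1/(-323 + I*sqrt(17))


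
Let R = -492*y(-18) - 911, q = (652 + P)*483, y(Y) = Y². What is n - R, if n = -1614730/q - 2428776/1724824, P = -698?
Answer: 384156141635935/2395133727 ≈ 1.6039e+5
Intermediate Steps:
q = -22218 (q = (652 - 698)*483 = -46*483 = -22218)
R = -160319 (R = -492*(-18)² - 911 = -492*324 - 911 = -159408 - 911 = -160319)
n = 170697657022/2395133727 (n = -1614730/(-22218) - 2428776/1724824 = -1614730*(-1/22218) - 2428776*1/1724824 = 807365/11109 - 303597/215603 = 170697657022/2395133727 ≈ 71.269)
n - R = 170697657022/2395133727 - 1*(-160319) = 170697657022/2395133727 + 160319 = 384156141635935/2395133727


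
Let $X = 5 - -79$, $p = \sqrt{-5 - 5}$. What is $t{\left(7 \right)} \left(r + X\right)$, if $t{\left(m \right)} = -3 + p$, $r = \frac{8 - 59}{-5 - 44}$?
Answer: $- \frac{12501}{49} + \frac{4167 i \sqrt{10}}{49} \approx -255.12 + 268.92 i$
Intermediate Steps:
$p = i \sqrt{10}$ ($p = \sqrt{-10} = i \sqrt{10} \approx 3.1623 i$)
$r = \frac{51}{49}$ ($r = - \frac{51}{-49} = \left(-51\right) \left(- \frac{1}{49}\right) = \frac{51}{49} \approx 1.0408$)
$t{\left(m \right)} = -3 + i \sqrt{10}$
$X = 84$ ($X = 5 + 79 = 84$)
$t{\left(7 \right)} \left(r + X\right) = \left(-3 + i \sqrt{10}\right) \left(\frac{51}{49} + 84\right) = \left(-3 + i \sqrt{10}\right) \frac{4167}{49} = - \frac{12501}{49} + \frac{4167 i \sqrt{10}}{49}$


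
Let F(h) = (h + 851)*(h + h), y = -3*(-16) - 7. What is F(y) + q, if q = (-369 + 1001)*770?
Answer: 559784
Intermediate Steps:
q = 486640 (q = 632*770 = 486640)
y = 41 (y = 48 - 7 = 41)
F(h) = 2*h*(851 + h) (F(h) = (851 + h)*(2*h) = 2*h*(851 + h))
F(y) + q = 2*41*(851 + 41) + 486640 = 2*41*892 + 486640 = 73144 + 486640 = 559784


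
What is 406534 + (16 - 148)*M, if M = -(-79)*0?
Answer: 406534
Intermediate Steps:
M = 0 (M = -79*0 = 0)
406534 + (16 - 148)*M = 406534 + (16 - 148)*0 = 406534 - 132*0 = 406534 + 0 = 406534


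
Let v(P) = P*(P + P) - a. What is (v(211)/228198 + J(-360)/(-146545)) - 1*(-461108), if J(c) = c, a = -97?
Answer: 1028003533155621/2229418394 ≈ 4.6111e+5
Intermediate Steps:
v(P) = 97 + 2*P² (v(P) = P*(P + P) - 1*(-97) = P*(2*P) + 97 = 2*P² + 97 = 97 + 2*P²)
(v(211)/228198 + J(-360)/(-146545)) - 1*(-461108) = ((97 + 2*211²)/228198 - 360/(-146545)) - 1*(-461108) = ((97 + 2*44521)*(1/228198) - 360*(-1/146545)) + 461108 = ((97 + 89042)*(1/228198) + 72/29309) + 461108 = (89139*(1/228198) + 72/29309) + 461108 = (29713/76066 + 72/29309) + 461108 = 876335069/2229418394 + 461108 = 1028003533155621/2229418394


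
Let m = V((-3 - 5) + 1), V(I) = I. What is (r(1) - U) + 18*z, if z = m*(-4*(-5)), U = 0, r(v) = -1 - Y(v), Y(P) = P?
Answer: -2522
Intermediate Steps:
m = -7 (m = (-3 - 5) + 1 = -8 + 1 = -7)
r(v) = -1 - v
z = -140 (z = -(-28)*(-5) = -7*20 = -140)
(r(1) - U) + 18*z = ((-1 - 1*1) - 1*0) + 18*(-140) = ((-1 - 1) + 0) - 2520 = (-2 + 0) - 2520 = -2 - 2520 = -2522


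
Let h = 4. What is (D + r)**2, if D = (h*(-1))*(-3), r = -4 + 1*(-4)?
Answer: 16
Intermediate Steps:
r = -8 (r = -4 - 4 = -8)
D = 12 (D = (4*(-1))*(-3) = -4*(-3) = 12)
(D + r)**2 = (12 - 8)**2 = 4**2 = 16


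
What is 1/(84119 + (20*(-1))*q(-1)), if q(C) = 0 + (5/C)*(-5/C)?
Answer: 1/84619 ≈ 1.1818e-5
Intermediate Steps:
q(C) = -25/C**2 (q(C) = 0 - 25/C**2 = -25/C**2)
1/(84119 + (20*(-1))*q(-1)) = 1/(84119 + (20*(-1))*(-25/(-1)**2)) = 1/(84119 - (-500)) = 1/(84119 - 20*(-25)) = 1/(84119 + 500) = 1/84619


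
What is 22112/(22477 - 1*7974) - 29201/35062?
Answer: 351788841/508504186 ≈ 0.69181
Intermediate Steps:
22112/(22477 - 1*7974) - 29201/35062 = 22112/(22477 - 7974) - 29201*1/35062 = 22112/14503 - 29201/35062 = 351788841/508504186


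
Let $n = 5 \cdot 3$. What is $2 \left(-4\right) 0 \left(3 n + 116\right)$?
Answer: $0$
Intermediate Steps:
$n = 15$
$2 \left(-4\right) 0 \left(3 n + 116\right) = 2 \left(-4\right) 0 \left(3 \cdot 15 + 116\right) = \left(-8\right) 0 \left(45 + 116\right) = 0 \cdot 161 = 0$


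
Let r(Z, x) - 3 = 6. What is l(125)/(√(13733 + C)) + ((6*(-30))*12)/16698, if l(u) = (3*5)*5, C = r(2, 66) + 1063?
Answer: -360/2783 + 5*√1645/329 ≈ 0.48704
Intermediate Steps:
r(Z, x) = 9 (r(Z, x) = 3 + 6 = 9)
C = 1072 (C = 9 + 1063 = 1072)
l(u) = 75 (l(u) = 15*5 = 75)
l(125)/(√(13733 + C)) + ((6*(-30))*12)/16698 = 75/(√(13733 + 1072)) + ((6*(-30))*12)/16698 = 75/(√14805) - 180*12*(1/16698) = 75/((3*√1645)) - 2160*1/16698 = 75*(√1645/4935) - 360/2783 = 5*√1645/329 - 360/2783 = -360/2783 + 5*√1645/329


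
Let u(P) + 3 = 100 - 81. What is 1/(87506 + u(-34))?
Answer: 1/87522 ≈ 1.1426e-5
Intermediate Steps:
u(P) = 16 (u(P) = -3 + (100 - 81) = -3 + 19 = 16)
1/(87506 + u(-34)) = 1/(87506 + 16) = 1/87522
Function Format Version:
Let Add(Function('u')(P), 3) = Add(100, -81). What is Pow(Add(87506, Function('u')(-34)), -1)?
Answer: Rational(1, 87522) ≈ 1.1426e-5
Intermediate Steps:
Function('u')(P) = 16 (Function('u')(P) = Add(-3, Add(100, -81)) = Add(-3, 19) = 16)
Pow(Add(87506, Function('u')(-34)), -1) = Pow(Add(87506, 16), -1) = Pow(87522, -1) = Rational(1, 87522)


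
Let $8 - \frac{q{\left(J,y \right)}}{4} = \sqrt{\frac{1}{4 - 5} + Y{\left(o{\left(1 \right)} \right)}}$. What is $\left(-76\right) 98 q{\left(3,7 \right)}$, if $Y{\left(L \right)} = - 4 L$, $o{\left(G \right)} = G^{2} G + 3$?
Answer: $-238336 + 29792 i \sqrt{17} \approx -2.3834 \cdot 10^{5} + 1.2284 \cdot 10^{5} i$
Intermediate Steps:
$o{\left(G \right)} = 3 + G^{3}$ ($o{\left(G \right)} = G^{3} + 3 = 3 + G^{3}$)
$q{\left(J,y \right)} = 32 - 4 i \sqrt{17}$ ($q{\left(J,y \right)} = 32 - 4 \sqrt{\frac{1}{4 - 5} - 4 \left(3 + 1^{3}\right)} = 32 - 4 \sqrt{\frac{1}{-1} - 4 \left(3 + 1\right)} = 32 - 4 \sqrt{-1 - 16} = 32 - 4 \sqrt{-17} = 32 - 4 i \sqrt{17}$)
$\left(-76\right) 98 q{\left(3,7 \right)} = \left(-76\right) 98 \left(32 - 4 i \sqrt{17}\right) = - 7448 \left(32 - 4 i \sqrt{17}\right) = -238336 + 29792 i \sqrt{17}$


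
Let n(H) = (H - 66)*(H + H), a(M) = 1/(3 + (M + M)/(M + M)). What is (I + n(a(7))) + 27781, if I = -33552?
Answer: -46431/8 ≈ -5803.9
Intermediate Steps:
a(M) = 1/4 (a(M) = 1/(3 + (2*M)/((2*M))) = 1/(3 + (2*M)*(1/(2*M))) = 1/(3 + 1) = 1/4)
n(H) = 2*H*(-66 + H) (n(H) = (-66 + H)*(2*H) = 2*H*(-66 + H))
(I + n(a(7))) + 27781 = (-33552 + 2*(1/4)*(-66 + 1/4)) + 27781 = (-33552 + 2*(1/4)*(-263/4)) + 27781 = (-33552 - 263/8) + 27781 = -268679/8 + 27781 = -46431/8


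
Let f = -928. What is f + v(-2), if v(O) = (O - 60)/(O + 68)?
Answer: -30655/33 ≈ -928.94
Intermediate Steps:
v(O) = (-60 + O)/(68 + O)
f + v(-2) = -928 + (-60 - 2)/(68 - 2) = -928 - 62/66 = -928 + (1/66)*(-62) = -928 - 31/33 = -30655/33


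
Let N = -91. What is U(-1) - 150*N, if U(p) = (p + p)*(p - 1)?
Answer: 13654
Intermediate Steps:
U(p) = 2*p*(-1 + p) (U(p) = (2*p)*(-1 + p) = 2*p*(-1 + p))
U(-1) - 150*N = 2*(-1)*(-1 - 1) - 150*(-91) = 2*(-1)*(-2) + 13650 = 4 + 13650 = 13654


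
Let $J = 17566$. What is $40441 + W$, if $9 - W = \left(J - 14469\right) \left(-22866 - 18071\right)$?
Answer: $126822339$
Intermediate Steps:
$W = 126781898$ ($W = 9 - \left(17566 - 14469\right) \left(-22866 - 18071\right) = 9 - 3097 \left(-40937\right) = 9 - -126781889 = 9 + 126781889 = 126781898$)
$40441 + W = 40441 + 126781898 = 126822339$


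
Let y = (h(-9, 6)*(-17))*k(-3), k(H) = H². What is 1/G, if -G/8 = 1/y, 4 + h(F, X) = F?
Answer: -1989/8 ≈ -248.63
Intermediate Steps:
h(F, X) = -4 + F
y = 1989 (y = ((-4 - 9)*(-17))*(-3)² = -13*(-17)*9 = 221*9 = 1989)
G = -8/1989 ≈ -0.0040221
1/G = 1/(-8/1989) = -1989/8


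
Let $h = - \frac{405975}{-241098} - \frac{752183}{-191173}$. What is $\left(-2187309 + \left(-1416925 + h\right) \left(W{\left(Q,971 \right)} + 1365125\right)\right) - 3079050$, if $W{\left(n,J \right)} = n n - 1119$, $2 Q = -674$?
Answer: $- \frac{2924165783777714906517}{1396709938} \approx -2.0936 \cdot 10^{12}$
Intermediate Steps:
$Q = -337$ ($Q = \frac{1}{2} \left(-674\right) = -337$)
$W{\left(n,J \right)} = -1119 + n^{2}$ ($W{\left(n,J \right)} = n^{2} - 1119 = -1119 + n^{2}$)
$h = \frac{86320425203}{15363809318}$ ($h = \left(-405975\right) \left(- \frac{1}{241098}\right) - - \frac{752183}{191173} = \frac{135325}{80366} + \frac{752183}{191173} = \frac{86320425203}{15363809318} \approx 5.6184$)
$\left(-2187309 + \left(-1416925 + h\right) \left(W{\left(Q,971 \right)} + 1365125\right)\right) - 3079050 = \left(-2187309 + \left(-1416925 + \frac{86320425203}{15363809318}\right) \left(\left(-1119 + \left(-337\right)^{2}\right) + 1365125\right)\right) - 3079050 = \left(-2187309 - \frac{21769279197481947 \left(\left(-1119 + 113569\right) + 1365125\right)}{15363809318}\right) - 3079050 = \left(-2187309 - \frac{21769279197481947 \left(112450 + 1365125\right)}{15363809318}\right) - 3079050 = \left(-2187309 - \frac{2924158428201762530775}{1396709938}\right) - 3079050 = - \frac{2924161483237980307617}{1396709938} - 3079050 = - \frac{2924165783777714906517}{1396709938}$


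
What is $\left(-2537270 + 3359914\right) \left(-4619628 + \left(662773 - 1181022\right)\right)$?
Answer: $-4226643686788$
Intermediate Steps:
$\left(-2537270 + 3359914\right) \left(-4619628 + \left(662773 - 1181022\right)\right) = 822644 \left(-4619628 - 518249\right) = 822644 \left(-5137877\right) = -4226643686788$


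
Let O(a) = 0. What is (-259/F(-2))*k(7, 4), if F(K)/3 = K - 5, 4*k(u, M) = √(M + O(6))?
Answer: 37/6 ≈ 6.1667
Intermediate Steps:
k(u, M) = √M/4 (k(u, M) = √(M + 0)/4 = √M/4)
F(K) = -15 + 3*K (F(K) = 3*(K - 5) = 3*(-5 + K) = -15 + 3*K)
(-259/F(-2))*k(7, 4) = (-259/(-15 + 3*(-2)))*(√4/4) = (-259/(-15 - 6))*((¼)*2) = -259/(-21)*(½) = -259*(-1)/21*(½) = -7*(-37/21)*(½) = (37/3)*(½) = 37/6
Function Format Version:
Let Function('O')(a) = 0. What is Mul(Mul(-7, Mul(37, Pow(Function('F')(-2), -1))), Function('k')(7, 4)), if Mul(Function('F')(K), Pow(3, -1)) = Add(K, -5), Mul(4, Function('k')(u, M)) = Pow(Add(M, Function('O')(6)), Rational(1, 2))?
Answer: Rational(37, 6) ≈ 6.1667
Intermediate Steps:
Function('k')(u, M) = Mul(Rational(1, 4), Pow(M, Rational(1, 2))) (Function('k')(u, M) = Mul(Rational(1, 4), Pow(Add(M, 0), Rational(1, 2))) = Mul(Rational(1, 4), Pow(M, Rational(1, 2))))
Function('F')(K) = Add(-15, Mul(3, K)) (Function('F')(K) = Mul(3, Add(K, -5)) = Mul(3, Add(-5, K)) = Add(-15, Mul(3, K)))
Mul(Mul(-7, Mul(37, Pow(Function('F')(-2), -1))), Function('k')(7, 4)) = Mul(Mul(-7, Mul(37, Pow(Add(-15, Mul(3, -2)), -1))), Mul(Rational(1, 4), Pow(4, Rational(1, 2)))) = Mul(Mul(-7, Mul(37, Pow(Add(-15, -6), -1))), Mul(Rational(1, 4), 2)) = Mul(Mul(-7, Mul(37, Pow(-21, -1))), Rational(1, 2)) = Mul(Mul(-7, Mul(37, Rational(-1, 21))), Rational(1, 2)) = Mul(Mul(-7, Rational(-37, 21)), Rational(1, 2)) = Mul(Rational(37, 3), Rational(1, 2)) = Rational(37, 6)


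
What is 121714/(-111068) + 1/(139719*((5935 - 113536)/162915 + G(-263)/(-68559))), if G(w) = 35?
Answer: -3487499324350820559/3182425584423983048 ≈ -1.0959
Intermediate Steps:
121714/(-111068) + 1/(139719*((5935 - 113536)/162915 + G(-263)/(-68559))) = 121714/(-111068) + 1/(139719*((5935 - 113536)/162915 + 35/(-68559))) = 121714*(-1/111068) + 1/(139719*(-107601*1/162915 + 35*(-1/68559))) = -60857/55534 + 1/(139719*(-35867/54305 - 35/68559)) = -60857/55534 + 1/(139719*(-2460906328/3723096495)) = -60857/55534 + (1/139719)*(-3723096495/2460906328) = -60857/55534 - 1241032165/114611790413944 = -3487499324350820559/3182425584423983048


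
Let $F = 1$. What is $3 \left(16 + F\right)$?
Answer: $51$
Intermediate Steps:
$3 \left(16 + F\right) = 3 \left(16 + 1\right) = 3 \cdot 17 = 51$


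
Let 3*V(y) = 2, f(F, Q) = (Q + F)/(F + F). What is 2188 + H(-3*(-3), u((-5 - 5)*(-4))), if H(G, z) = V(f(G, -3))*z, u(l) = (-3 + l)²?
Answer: 9302/3 ≈ 3100.7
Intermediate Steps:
f(F, Q) = (F + Q)/(2*F) (f(F, Q) = (F + Q)/((2*F)) = (F + Q)*(1/(2*F)) = (F + Q)/(2*F))
V(y) = ⅔ (V(y) = (⅓)*2 = ⅔)
H(G, z) = 2*z/3
2188 + H(-3*(-3), u((-5 - 5)*(-4))) = 2188 + 2*(-3 + (-5 - 5)*(-4))²/3 = 2188 + 2*(-3 - 10*(-4))²/3 = 2188 + 2*(-3 + 40)²/3 = 2188 + (⅔)*37² = 2188 + (⅔)*1369 = 2188 + 2738/3 = 9302/3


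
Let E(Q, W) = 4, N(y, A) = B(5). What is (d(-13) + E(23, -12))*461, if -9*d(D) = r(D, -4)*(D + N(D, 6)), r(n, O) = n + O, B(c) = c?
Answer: -46100/9 ≈ -5122.2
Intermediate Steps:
N(y, A) = 5
r(n, O) = O + n
d(D) = -(-4 + D)*(5 + D)/9 (d(D) = -(-4 + D)*(D + 5)/9 = -(-4 + D)*(5 + D)/9)
(d(-13) + E(23, -12))*461 = ((20/9 - ⅑*(-13) - ⅑*(-13)²) + 4)*461 = ((20/9 + 13/9 - ⅑*169) + 4)*461 = ((20/9 + 13/9 - 169/9) + 4)*461 = (-136/9 + 4)*461 = -100/9*461 = -46100/9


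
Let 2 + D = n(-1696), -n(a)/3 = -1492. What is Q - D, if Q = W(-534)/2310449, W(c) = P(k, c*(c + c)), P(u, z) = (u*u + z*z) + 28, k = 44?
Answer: 314918830482/2310449 ≈ 1.3630e+5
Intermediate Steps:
n(a) = 4476 (n(a) = -3*(-1492) = 4476)
P(u, z) = 28 + u**2 + z**2 (P(u, z) = (u**2 + z**2) + 28 = 28 + u**2 + z**2)
D = 4474 (D = -2 + 4476 = 4474)
W(c) = 1964 + 4*c**4 (W(c) = 28 + 44**2 + (c*(c + c))**2 = 28 + 1936 + (c*(2*c))**2 = 28 + 1936 + (2*c**2)**2 = 28 + 1936 + 4*c**4 = 1964 + 4*c**4)
Q = 325255779308/2310449 (Q = (1964 + 4*(-534)**4)/2310449 = (1964 + 4*81313944336)*(1/2310449) = (1964 + 325255777344)*(1/2310449) = 325255779308*(1/2310449) = 325255779308/2310449 ≈ 1.4078e+5)
Q - D = 325255779308/2310449 - 1*4474 = 325255779308/2310449 - 4474 = 314918830482/2310449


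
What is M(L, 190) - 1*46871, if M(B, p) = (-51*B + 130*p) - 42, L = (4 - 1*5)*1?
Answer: -22162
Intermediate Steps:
L = -1 (L = (4 - 5)*1 = -1*1 = -1)
M(B, p) = -42 - 51*B + 130*p
M(L, 190) - 1*46871 = (-42 - 51*(-1) + 130*190) - 1*46871 = (-42 + 51 + 24700) - 46871 = 24709 - 46871 = -22162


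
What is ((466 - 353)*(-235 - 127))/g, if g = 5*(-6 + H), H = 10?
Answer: -20453/10 ≈ -2045.3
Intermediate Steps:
g = 20 (g = 5*(-6 + 10) = 5*4 = 20)
((466 - 353)*(-235 - 127))/g = ((466 - 353)*(-235 - 127))/20 = (113*(-362))*(1/20) = -40906*1/20 = -20453/10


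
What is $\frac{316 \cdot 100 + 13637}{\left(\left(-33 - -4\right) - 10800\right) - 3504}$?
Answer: $- \frac{45237}{14333} \approx -3.1561$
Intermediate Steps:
$\frac{316 \cdot 100 + 13637}{\left(\left(-33 - -4\right) - 10800\right) - 3504} = \frac{31600 + 13637}{\left(\left(-33 + 4\right) - 10800\right) - 3504} = \frac{45237}{\left(-29 - 10800\right) - 3504} = \frac{45237}{-10829 - 3504} = \frac{45237}{-14333} = 45237 \left(- \frac{1}{14333}\right) = - \frac{45237}{14333}$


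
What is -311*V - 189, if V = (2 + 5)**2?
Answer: -15428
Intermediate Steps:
V = 49 (V = 7**2 = 49)
-311*V - 189 = -311*49 - 189 = -15239 - 189 = -15428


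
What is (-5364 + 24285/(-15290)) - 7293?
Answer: -38709963/3058 ≈ -12659.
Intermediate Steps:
(-5364 + 24285/(-15290)) - 7293 = (-5364 + 24285*(-1/15290)) - 7293 = (-5364 - 4857/3058) - 7293 = -16407969/3058 - 7293 = -38709963/3058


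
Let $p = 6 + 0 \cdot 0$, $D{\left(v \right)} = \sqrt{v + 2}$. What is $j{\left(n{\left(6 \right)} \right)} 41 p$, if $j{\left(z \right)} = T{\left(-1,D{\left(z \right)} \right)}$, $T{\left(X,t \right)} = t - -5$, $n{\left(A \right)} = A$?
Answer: $1230 + 492 \sqrt{2} \approx 1925.8$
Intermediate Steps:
$D{\left(v \right)} = \sqrt{2 + v}$
$p = 6$ ($p = 6 + 0 = 6$)
$T{\left(X,t \right)} = 5 + t$ ($T{\left(X,t \right)} = t + 5 = 5 + t$)
$j{\left(z \right)} = 5 + \sqrt{2 + z}$
$j{\left(n{\left(6 \right)} \right)} 41 p = \left(5 + \sqrt{2 + 6}\right) 41 \cdot 6 = \left(5 + \sqrt{8}\right) 41 \cdot 6 = \left(5 + 2 \sqrt{2}\right) 41 \cdot 6 = \left(205 + 82 \sqrt{2}\right) 6 = 1230 + 492 \sqrt{2}$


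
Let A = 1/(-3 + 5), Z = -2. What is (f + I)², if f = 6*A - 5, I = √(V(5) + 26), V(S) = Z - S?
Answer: (2 - √19)² ≈ 5.5644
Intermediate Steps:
A = ½ (A = 1/2 = ½ ≈ 0.50000)
V(S) = -2 - S
I = √19 (I = √((-2 - 1*5) + 26) = √((-2 - 5) + 26) = √(-7 + 26) = √19 ≈ 4.3589)
f = -2 (f = 6*(½) - 5 = 3 - 5 = -2)
(f + I)² = (-2 + √19)²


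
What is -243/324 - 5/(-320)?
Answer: -47/64 ≈ -0.73438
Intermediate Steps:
-243/324 - 5/(-320) = -243*1/324 - 5*(-1/320) = -¾ + 1/64 = -47/64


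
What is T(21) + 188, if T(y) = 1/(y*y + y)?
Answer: 86857/462 ≈ 188.00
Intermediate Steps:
T(y) = 1/(y + y**2) (T(y) = 1/(y**2 + y) = 1/(y + y**2))
T(21) + 188 = 1/(21*(1 + 21)) + 188 = (1/21)/22 + 188 = (1/21)*(1/22) + 188 = 1/462 + 188 = 86857/462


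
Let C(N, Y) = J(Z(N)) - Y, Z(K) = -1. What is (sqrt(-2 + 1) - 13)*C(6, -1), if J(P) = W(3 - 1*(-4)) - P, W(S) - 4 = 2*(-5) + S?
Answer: -39 + 3*I ≈ -39.0 + 3.0*I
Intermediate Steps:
W(S) = -6 + S (W(S) = 4 + (2*(-5) + S) = 4 + (-10 + S) = -6 + S)
J(P) = 1 - P (J(P) = (-6 + (3 - 1*(-4))) - P = (-6 + (3 + 4)) - P = (-6 + 7) - P = 1 - P)
C(N, Y) = 2 - Y (C(N, Y) = (1 - 1*(-1)) - Y = (1 + 1) - Y = 2 - Y)
(sqrt(-2 + 1) - 13)*C(6, -1) = (sqrt(-2 + 1) - 13)*(2 - 1*(-1)) = (sqrt(-1) - 13)*(2 + 1) = (I - 13)*3 = (-13 + I)*3 = -39 + 3*I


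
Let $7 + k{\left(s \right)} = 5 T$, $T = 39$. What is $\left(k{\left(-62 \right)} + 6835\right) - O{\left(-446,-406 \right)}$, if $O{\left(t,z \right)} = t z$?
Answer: $-174053$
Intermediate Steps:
$k{\left(s \right)} = 188$ ($k{\left(s \right)} = -7 + 5 \cdot 39 = -7 + 195 = 188$)
$\left(k{\left(-62 \right)} + 6835\right) - O{\left(-446,-406 \right)} = \left(188 + 6835\right) - \left(-446\right) \left(-406\right) = 7023 - 181076 = -174053$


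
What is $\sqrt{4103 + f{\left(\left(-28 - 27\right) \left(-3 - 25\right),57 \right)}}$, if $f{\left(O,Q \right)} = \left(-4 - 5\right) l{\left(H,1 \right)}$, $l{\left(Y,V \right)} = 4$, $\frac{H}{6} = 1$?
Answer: $7 \sqrt{83} \approx 63.773$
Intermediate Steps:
$H = 6$ ($H = 6 \cdot 1 = 6$)
$f{\left(O,Q \right)} = -36$ ($f{\left(O,Q \right)} = \left(-4 - 5\right) 4 = \left(-9\right) 4 = -36$)
$\sqrt{4103 + f{\left(\left(-28 - 27\right) \left(-3 - 25\right),57 \right)}} = \sqrt{4103 - 36} = \sqrt{4067} = 7 \sqrt{83}$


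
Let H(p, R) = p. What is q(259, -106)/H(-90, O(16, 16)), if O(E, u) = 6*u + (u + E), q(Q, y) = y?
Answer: 53/45 ≈ 1.1778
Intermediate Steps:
O(E, u) = E + 7*u (O(E, u) = 6*u + (E + u) = E + 7*u)
q(259, -106)/H(-90, O(16, 16)) = -106/(-90) = -106*(-1/90) = 53/45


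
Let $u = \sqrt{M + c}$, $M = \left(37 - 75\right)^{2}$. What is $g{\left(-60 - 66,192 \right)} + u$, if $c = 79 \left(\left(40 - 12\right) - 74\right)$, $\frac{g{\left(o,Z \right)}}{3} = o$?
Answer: $-378 + i \sqrt{2190} \approx -378.0 + 46.797 i$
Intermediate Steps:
$g{\left(o,Z \right)} = 3 o$
$c = -3634$ ($c = 79 \left(28 - 74\right) = 79 \left(-46\right) = -3634$)
$M = 1444$ ($M = \left(37 - 75\right)^{2} = \left(-38\right)^{2} = 1444$)
$u = i \sqrt{2190}$ ($u = \sqrt{1444 - 3634} = \sqrt{-2190} = i \sqrt{2190} \approx 46.797 i$)
$g{\left(-60 - 66,192 \right)} + u = 3 \left(-60 - 66\right) + i \sqrt{2190} = 3 \left(-126\right) + i \sqrt{2190} = -378 + i \sqrt{2190}$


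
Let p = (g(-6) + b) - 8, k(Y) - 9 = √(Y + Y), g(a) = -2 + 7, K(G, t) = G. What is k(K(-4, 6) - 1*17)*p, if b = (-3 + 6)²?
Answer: 54 + 6*I*√42 ≈ 54.0 + 38.884*I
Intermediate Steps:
g(a) = 5
b = 9 (b = 3² = 9)
k(Y) = 9 + √2*√Y (k(Y) = 9 + √(Y + Y) = 9 + √(2*Y) = 9 + √2*√Y)
p = 6 (p = (5 + 9) - 8 = 14 - 8 = 6)
k(K(-4, 6) - 1*17)*p = (9 + √2*√(-4 - 1*17))*6 = (9 + √2*√(-4 - 17))*6 = (9 + √2*√(-21))*6 = (9 + √2*(I*√21))*6 = (9 + I*√42)*6 = 54 + 6*I*√42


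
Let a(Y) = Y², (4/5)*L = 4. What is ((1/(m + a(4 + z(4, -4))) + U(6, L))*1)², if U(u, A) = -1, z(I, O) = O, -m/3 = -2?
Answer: 25/36 ≈ 0.69444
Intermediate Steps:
m = 6 (m = -3*(-2) = 6)
L = 5 (L = (5/4)*4 = 5)
((1/(m + a(4 + z(4, -4))) + U(6, L))*1)² = ((1/(6 + (4 - 4)²) - 1)*1)² = ((1/(6 + 0²) - 1)*1)² = ((1/(6 + 0) - 1)*1)² = ((1/6 - 1)*1)² = ((⅙ - 1)*1)² = (-⅚*1)² = (-⅚)² = 25/36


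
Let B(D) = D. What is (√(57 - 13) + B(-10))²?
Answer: 144 - 40*√11 ≈ 11.335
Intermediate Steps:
(√(57 - 13) + B(-10))² = (√(57 - 13) - 10)² = (√44 - 10)² = (2*√11 - 10)² = (-10 + 2*√11)²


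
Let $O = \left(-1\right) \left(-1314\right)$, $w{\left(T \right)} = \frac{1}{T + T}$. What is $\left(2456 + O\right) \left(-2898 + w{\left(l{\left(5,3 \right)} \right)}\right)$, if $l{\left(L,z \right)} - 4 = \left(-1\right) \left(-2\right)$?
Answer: $- \frac{65550875}{6} \approx -1.0925 \cdot 10^{7}$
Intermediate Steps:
$l{\left(L,z \right)} = 6$ ($l{\left(L,z \right)} = 4 - -2 = 4 + 2 = 6$)
$w{\left(T \right)} = \frac{1}{2 T}$
$O = 1314$
$\left(2456 + O\right) \left(-2898 + w{\left(l{\left(5,3 \right)} \right)}\right) = \left(2456 + 1314\right) \left(-2898 + \frac{1}{2 \cdot 6}\right) = 3770 \left(-2898 + \frac{1}{2} \cdot \frac{1}{6}\right) = 3770 \left(-2898 + \frac{1}{12}\right) = 3770 \left(- \frac{34775}{12}\right) = - \frac{65550875}{6}$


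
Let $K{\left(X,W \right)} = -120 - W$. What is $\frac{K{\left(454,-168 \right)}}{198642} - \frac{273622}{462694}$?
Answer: $- \frac{4527551001}{7659205129} \approx -0.59113$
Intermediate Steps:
$\frac{K{\left(454,-168 \right)}}{198642} - \frac{273622}{462694} = \frac{-120 - -168}{198642} - \frac{273622}{462694} = \left(-120 + 168\right) \frac{1}{198642} - \frac{136811}{231347} = 48 \cdot \frac{1}{198642} - \frac{136811}{231347} = \frac{8}{33107} - \frac{136811}{231347} = - \frac{4527551001}{7659205129}$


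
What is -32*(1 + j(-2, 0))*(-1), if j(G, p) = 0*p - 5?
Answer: -128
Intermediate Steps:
j(G, p) = -5 (j(G, p) = 0 - 5 = -5)
-32*(1 + j(-2, 0))*(-1) = -32*(1 - 5)*(-1) = -(-128)*(-1) = -32*4 = -128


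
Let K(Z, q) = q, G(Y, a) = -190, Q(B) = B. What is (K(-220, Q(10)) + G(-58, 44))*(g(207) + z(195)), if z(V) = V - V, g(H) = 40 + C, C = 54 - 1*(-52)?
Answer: -26280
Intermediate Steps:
C = 106 (C = 54 + 52 = 106)
g(H) = 146 (g(H) = 40 + 106 = 146)
z(V) = 0
(K(-220, Q(10)) + G(-58, 44))*(g(207) + z(195)) = (10 - 190)*(146 + 0) = -180*146 = -26280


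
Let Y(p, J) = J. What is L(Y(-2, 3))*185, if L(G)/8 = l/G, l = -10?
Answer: -14800/3 ≈ -4933.3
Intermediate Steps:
L(G) = -80/G (L(G) = 8*(-10/G) = -80/G)
L(Y(-2, 3))*185 = -80/3*185 = -14800/3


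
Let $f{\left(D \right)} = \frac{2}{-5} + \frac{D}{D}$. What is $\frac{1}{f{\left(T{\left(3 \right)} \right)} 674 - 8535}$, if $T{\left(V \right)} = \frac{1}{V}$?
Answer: $- \frac{5}{40653} \approx -0.00012299$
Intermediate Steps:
$f{\left(D \right)} = \frac{3}{5}$ ($f{\left(D \right)} = 2 \left(- \frac{1}{5}\right) + 1 = - \frac{2}{5} + 1 = \frac{3}{5}$)
$\frac{1}{f{\left(T{\left(3 \right)} \right)} 674 - 8535} = \frac{1}{\frac{3}{5} \cdot 674 - 8535} = \frac{1}{\frac{2022}{5} - 8535} = \frac{1}{- \frac{40653}{5}} = - \frac{5}{40653}$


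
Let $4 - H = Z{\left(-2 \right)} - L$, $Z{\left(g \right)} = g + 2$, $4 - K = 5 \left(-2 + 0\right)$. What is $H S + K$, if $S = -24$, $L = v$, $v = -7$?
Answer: $86$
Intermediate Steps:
$K = 14$ ($K = 4 - 5 \left(-2 + 0\right) = 4 - 5 \left(-2\right) = 4 - -10 = 4 + 10 = 14$)
$Z{\left(g \right)} = 2 + g$
$L = -7$
$H = -3$ ($H = 4 - \left(\left(2 - 2\right) - -7\right) = 4 - \left(0 + 7\right) = 4 - 7 = -3$)
$H S + K = \left(-3\right) \left(-24\right) + 14 = 72 + 14 = 86$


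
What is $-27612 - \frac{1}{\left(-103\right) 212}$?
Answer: $- \frac{602935631}{21836} \approx -27612.0$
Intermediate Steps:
$-27612 - \frac{1}{\left(-103\right) 212} = -27612 - \frac{1}{-21836} = -27612 - - \frac{1}{21836} = -27612 + \frac{1}{21836} = - \frac{602935631}{21836}$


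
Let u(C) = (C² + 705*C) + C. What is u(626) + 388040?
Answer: 1221872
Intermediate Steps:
u(C) = C² + 706*C
u(626) + 388040 = 626*(706 + 626) + 388040 = 626*1332 + 388040 = 833832 + 388040 = 1221872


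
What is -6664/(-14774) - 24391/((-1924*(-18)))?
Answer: -64782493/255826584 ≈ -0.25323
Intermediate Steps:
-6664/(-14774) - 24391/((-1924*(-18))) = -6664*(-1/14774) - 24391/34632 = 3332/7387 - 24391*1/34632 = 3332/7387 - 24391/34632 = -64782493/255826584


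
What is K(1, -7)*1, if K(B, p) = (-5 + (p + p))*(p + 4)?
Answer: 57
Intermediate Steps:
K(B, p) = (-5 + 2*p)*(4 + p)
K(1, -7)*1 = (-20 + 2*(-7)² + 3*(-7))*1 = (-20 + 2*49 - 21)*1 = (-20 + 98 - 21)*1 = 57*1 = 57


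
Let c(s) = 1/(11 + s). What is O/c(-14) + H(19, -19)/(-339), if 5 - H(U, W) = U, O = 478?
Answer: -486112/339 ≈ -1434.0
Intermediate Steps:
H(U, W) = 5 - U
O/c(-14) + H(19, -19)/(-339) = 478/(1/(11 - 14)) + (5 - 1*19)/(-339) = 478/(1/(-3)) + (5 - 19)*(-1/339) = 478/(-1/3) - 14*(-1/339) = 478*(-3) + 14/339 = -1434 + 14/339 = -486112/339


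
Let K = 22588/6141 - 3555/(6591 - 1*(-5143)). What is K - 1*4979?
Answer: -358536025289/72058494 ≈ -4975.6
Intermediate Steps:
K = 243216337/72058494 (K = 22588*(1/6141) - 3555/(6591 + 5143) = 22588/6141 - 3555/11734 = 243216337/72058494 ≈ 3.3753)
K - 1*4979 = 243216337/72058494 - 1*4979 = 243216337/72058494 - 4979 = -358536025289/72058494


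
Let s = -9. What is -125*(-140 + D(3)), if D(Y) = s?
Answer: 18625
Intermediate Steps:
D(Y) = -9
-125*(-140 + D(3)) = -125*(-140 - 9) = -125*(-149) = 18625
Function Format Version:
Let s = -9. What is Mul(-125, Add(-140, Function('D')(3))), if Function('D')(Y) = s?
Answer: 18625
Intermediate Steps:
Function('D')(Y) = -9
Mul(-125, Add(-140, Function('D')(3))) = Mul(-125, Add(-140, -9)) = Mul(-125, -149) = 18625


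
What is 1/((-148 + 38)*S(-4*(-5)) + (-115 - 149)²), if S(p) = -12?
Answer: 1/71016 ≈ 1.4081e-5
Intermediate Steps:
1/((-148 + 38)*S(-4*(-5)) + (-115 - 149)²) = 1/((-148 + 38)*(-12) + (-115 - 149)²) = 1/(-110*(-12) + (-264)²) = 1/(1320 + 69696) = 1/71016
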